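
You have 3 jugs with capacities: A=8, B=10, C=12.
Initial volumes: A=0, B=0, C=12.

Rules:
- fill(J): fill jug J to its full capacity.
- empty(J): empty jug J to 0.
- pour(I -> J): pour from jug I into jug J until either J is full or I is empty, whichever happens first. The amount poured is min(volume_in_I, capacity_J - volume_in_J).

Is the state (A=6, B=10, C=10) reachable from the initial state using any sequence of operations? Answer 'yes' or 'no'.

BFS from (A=0, B=0, C=12):
  1. fill(A) -> (A=8 B=0 C=12)
  2. fill(B) -> (A=8 B=10 C=12)
  3. empty(C) -> (A=8 B=10 C=0)
  4. pour(B -> C) -> (A=8 B=0 C=10)
  5. pour(A -> B) -> (A=0 B=8 C=10)
  6. fill(A) -> (A=8 B=8 C=10)
  7. pour(A -> B) -> (A=6 B=10 C=10)
Target reached → yes.

Answer: yes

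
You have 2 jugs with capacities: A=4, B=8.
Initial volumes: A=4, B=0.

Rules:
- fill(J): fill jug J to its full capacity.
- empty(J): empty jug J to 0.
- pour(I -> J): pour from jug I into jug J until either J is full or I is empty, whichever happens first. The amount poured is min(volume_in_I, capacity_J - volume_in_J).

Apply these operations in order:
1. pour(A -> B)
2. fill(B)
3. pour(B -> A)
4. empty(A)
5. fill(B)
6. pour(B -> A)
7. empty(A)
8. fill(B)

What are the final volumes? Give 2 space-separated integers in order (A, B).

Step 1: pour(A -> B) -> (A=0 B=4)
Step 2: fill(B) -> (A=0 B=8)
Step 3: pour(B -> A) -> (A=4 B=4)
Step 4: empty(A) -> (A=0 B=4)
Step 5: fill(B) -> (A=0 B=8)
Step 6: pour(B -> A) -> (A=4 B=4)
Step 7: empty(A) -> (A=0 B=4)
Step 8: fill(B) -> (A=0 B=8)

Answer: 0 8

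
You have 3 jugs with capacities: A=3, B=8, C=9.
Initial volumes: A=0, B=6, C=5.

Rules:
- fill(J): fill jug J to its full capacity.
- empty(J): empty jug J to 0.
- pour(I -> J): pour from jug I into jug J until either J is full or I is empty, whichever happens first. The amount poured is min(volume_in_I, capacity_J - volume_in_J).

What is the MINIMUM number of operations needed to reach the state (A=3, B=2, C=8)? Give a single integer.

BFS from (A=0, B=6, C=5). One shortest path:
  1. fill(B) -> (A=0 B=8 C=5)
  2. pour(B -> A) -> (A=3 B=5 C=5)
  3. pour(A -> C) -> (A=0 B=5 C=8)
  4. pour(B -> A) -> (A=3 B=2 C=8)
Reached target in 4 moves.

Answer: 4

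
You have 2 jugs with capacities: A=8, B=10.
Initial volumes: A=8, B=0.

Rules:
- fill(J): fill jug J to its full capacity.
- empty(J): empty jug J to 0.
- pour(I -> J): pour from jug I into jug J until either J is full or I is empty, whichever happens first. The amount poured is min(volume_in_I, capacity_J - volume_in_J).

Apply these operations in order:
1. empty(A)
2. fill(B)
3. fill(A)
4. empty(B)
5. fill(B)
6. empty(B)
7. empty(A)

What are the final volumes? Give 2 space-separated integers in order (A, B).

Step 1: empty(A) -> (A=0 B=0)
Step 2: fill(B) -> (A=0 B=10)
Step 3: fill(A) -> (A=8 B=10)
Step 4: empty(B) -> (A=8 B=0)
Step 5: fill(B) -> (A=8 B=10)
Step 6: empty(B) -> (A=8 B=0)
Step 7: empty(A) -> (A=0 B=0)

Answer: 0 0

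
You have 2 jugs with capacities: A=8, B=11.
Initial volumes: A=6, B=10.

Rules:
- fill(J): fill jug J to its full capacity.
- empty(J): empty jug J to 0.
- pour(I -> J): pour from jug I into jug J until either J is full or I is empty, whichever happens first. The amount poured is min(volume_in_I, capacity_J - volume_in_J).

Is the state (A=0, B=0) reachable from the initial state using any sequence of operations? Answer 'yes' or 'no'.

BFS from (A=6, B=10):
  1. empty(A) -> (A=0 B=10)
  2. empty(B) -> (A=0 B=0)
Target reached → yes.

Answer: yes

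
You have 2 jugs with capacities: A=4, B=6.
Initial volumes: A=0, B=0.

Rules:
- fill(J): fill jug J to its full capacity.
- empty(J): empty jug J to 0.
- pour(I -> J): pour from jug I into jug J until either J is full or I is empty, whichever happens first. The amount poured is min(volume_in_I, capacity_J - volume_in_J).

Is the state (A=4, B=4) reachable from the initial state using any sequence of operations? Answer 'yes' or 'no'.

Answer: yes

Derivation:
BFS from (A=0, B=0):
  1. fill(A) -> (A=4 B=0)
  2. pour(A -> B) -> (A=0 B=4)
  3. fill(A) -> (A=4 B=4)
Target reached → yes.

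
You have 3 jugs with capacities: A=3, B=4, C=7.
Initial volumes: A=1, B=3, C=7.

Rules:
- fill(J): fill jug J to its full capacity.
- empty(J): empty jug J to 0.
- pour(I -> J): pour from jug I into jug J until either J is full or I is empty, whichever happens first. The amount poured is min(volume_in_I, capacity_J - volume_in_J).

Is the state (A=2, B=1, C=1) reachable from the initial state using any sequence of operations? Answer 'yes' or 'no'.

Answer: no

Derivation:
BFS explored all 124 reachable states.
Reachable set includes: (0,0,0), (0,0,1), (0,0,2), (0,0,3), (0,0,4), (0,0,5), (0,0,6), (0,0,7), (0,1,0), (0,1,1), (0,1,2), (0,1,3) ...
Target (A=2, B=1, C=1) not in reachable set → no.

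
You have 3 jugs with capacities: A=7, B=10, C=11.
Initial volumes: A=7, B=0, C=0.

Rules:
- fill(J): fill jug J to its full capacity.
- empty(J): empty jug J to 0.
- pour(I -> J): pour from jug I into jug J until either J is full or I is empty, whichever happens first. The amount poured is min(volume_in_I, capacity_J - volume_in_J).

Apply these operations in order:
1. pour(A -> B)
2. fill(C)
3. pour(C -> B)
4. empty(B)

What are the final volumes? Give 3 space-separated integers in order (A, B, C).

Answer: 0 0 8

Derivation:
Step 1: pour(A -> B) -> (A=0 B=7 C=0)
Step 2: fill(C) -> (A=0 B=7 C=11)
Step 3: pour(C -> B) -> (A=0 B=10 C=8)
Step 4: empty(B) -> (A=0 B=0 C=8)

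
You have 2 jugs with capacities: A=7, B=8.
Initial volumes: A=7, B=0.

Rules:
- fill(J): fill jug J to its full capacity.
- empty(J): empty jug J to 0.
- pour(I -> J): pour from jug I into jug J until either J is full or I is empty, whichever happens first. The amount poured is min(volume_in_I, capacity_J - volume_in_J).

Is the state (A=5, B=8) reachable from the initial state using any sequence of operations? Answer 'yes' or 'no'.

Answer: yes

Derivation:
BFS from (A=7, B=0):
  1. pour(A -> B) -> (A=0 B=7)
  2. fill(A) -> (A=7 B=7)
  3. pour(A -> B) -> (A=6 B=8)
  4. empty(B) -> (A=6 B=0)
  5. pour(A -> B) -> (A=0 B=6)
  6. fill(A) -> (A=7 B=6)
  7. pour(A -> B) -> (A=5 B=8)
Target reached → yes.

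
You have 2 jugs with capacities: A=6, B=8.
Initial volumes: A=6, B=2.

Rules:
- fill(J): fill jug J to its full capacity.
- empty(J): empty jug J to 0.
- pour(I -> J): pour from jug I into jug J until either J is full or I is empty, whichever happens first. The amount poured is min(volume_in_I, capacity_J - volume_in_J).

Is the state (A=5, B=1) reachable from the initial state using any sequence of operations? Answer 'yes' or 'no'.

BFS explored all 14 reachable states.
Reachable set includes: (0,0), (0,2), (0,4), (0,6), (0,8), (2,0), (2,8), (4,0), (4,8), (6,0), (6,2), (6,4) ...
Target (A=5, B=1) not in reachable set → no.

Answer: no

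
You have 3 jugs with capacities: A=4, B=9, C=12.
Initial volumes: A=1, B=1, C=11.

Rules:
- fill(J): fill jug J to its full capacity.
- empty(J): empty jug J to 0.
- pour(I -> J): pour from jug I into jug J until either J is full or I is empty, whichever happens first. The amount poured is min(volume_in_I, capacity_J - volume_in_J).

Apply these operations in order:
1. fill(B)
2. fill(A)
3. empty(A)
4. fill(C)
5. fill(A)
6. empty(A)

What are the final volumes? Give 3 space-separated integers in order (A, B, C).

Answer: 0 9 12

Derivation:
Step 1: fill(B) -> (A=1 B=9 C=11)
Step 2: fill(A) -> (A=4 B=9 C=11)
Step 3: empty(A) -> (A=0 B=9 C=11)
Step 4: fill(C) -> (A=0 B=9 C=12)
Step 5: fill(A) -> (A=4 B=9 C=12)
Step 6: empty(A) -> (A=0 B=9 C=12)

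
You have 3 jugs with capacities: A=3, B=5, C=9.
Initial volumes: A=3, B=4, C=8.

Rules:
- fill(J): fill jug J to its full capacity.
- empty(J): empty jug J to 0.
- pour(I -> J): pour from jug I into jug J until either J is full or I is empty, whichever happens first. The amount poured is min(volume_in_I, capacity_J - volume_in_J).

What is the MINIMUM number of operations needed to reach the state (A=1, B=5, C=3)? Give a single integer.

Answer: 5

Derivation:
BFS from (A=3, B=4, C=8). One shortest path:
  1. empty(A) -> (A=0 B=4 C=8)
  2. pour(B -> A) -> (A=3 B=1 C=8)
  3. empty(A) -> (A=0 B=1 C=8)
  4. pour(B -> A) -> (A=1 B=0 C=8)
  5. pour(C -> B) -> (A=1 B=5 C=3)
Reached target in 5 moves.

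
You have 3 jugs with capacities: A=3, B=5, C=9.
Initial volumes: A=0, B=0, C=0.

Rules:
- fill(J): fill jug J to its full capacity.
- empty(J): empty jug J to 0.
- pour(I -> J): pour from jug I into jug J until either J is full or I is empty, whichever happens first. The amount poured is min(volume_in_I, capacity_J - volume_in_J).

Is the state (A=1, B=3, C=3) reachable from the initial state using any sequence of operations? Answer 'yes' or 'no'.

Answer: no

Derivation:
BFS explored all 176 reachable states.
Reachable set includes: (0,0,0), (0,0,1), (0,0,2), (0,0,3), (0,0,4), (0,0,5), (0,0,6), (0,0,7), (0,0,8), (0,0,9), (0,1,0), (0,1,1) ...
Target (A=1, B=3, C=3) not in reachable set → no.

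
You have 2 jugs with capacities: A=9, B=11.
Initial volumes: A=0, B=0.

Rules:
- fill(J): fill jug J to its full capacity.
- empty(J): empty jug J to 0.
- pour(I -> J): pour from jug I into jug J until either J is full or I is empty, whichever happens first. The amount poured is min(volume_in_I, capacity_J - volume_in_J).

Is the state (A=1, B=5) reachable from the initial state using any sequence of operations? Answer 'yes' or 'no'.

Answer: no

Derivation:
BFS explored all 40 reachable states.
Reachable set includes: (0,0), (0,1), (0,2), (0,3), (0,4), (0,5), (0,6), (0,7), (0,8), (0,9), (0,10), (0,11) ...
Target (A=1, B=5) not in reachable set → no.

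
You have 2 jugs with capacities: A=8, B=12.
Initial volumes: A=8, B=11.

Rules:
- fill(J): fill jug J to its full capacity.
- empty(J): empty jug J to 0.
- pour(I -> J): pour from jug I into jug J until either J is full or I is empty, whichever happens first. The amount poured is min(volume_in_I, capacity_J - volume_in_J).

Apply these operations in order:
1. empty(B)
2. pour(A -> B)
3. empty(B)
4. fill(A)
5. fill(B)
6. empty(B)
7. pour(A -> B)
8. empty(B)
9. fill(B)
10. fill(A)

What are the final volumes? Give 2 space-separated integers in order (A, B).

Answer: 8 12

Derivation:
Step 1: empty(B) -> (A=8 B=0)
Step 2: pour(A -> B) -> (A=0 B=8)
Step 3: empty(B) -> (A=0 B=0)
Step 4: fill(A) -> (A=8 B=0)
Step 5: fill(B) -> (A=8 B=12)
Step 6: empty(B) -> (A=8 B=0)
Step 7: pour(A -> B) -> (A=0 B=8)
Step 8: empty(B) -> (A=0 B=0)
Step 9: fill(B) -> (A=0 B=12)
Step 10: fill(A) -> (A=8 B=12)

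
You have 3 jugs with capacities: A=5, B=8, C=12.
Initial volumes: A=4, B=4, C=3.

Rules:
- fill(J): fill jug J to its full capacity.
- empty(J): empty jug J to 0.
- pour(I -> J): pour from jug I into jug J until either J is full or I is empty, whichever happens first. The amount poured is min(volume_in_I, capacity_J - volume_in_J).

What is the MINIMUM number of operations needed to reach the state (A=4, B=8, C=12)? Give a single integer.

Answer: 2

Derivation:
BFS from (A=4, B=4, C=3). One shortest path:
  1. fill(B) -> (A=4 B=8 C=3)
  2. fill(C) -> (A=4 B=8 C=12)
Reached target in 2 moves.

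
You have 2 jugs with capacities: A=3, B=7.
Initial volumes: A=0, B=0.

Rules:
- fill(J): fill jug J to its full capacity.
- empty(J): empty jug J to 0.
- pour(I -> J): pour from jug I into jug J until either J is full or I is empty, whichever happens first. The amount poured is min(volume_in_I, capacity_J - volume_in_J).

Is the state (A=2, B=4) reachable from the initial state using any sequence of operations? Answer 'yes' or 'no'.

Answer: no

Derivation:
BFS explored all 20 reachable states.
Reachable set includes: (0,0), (0,1), (0,2), (0,3), (0,4), (0,5), (0,6), (0,7), (1,0), (1,7), (2,0), (2,7) ...
Target (A=2, B=4) not in reachable set → no.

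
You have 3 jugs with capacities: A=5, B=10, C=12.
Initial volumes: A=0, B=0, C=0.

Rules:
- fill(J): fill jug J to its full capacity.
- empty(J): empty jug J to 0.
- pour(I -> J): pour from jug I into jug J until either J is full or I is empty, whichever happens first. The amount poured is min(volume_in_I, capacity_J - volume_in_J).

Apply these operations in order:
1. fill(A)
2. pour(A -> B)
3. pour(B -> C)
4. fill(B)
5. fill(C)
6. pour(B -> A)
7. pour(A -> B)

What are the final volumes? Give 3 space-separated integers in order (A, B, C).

Step 1: fill(A) -> (A=5 B=0 C=0)
Step 2: pour(A -> B) -> (A=0 B=5 C=0)
Step 3: pour(B -> C) -> (A=0 B=0 C=5)
Step 4: fill(B) -> (A=0 B=10 C=5)
Step 5: fill(C) -> (A=0 B=10 C=12)
Step 6: pour(B -> A) -> (A=5 B=5 C=12)
Step 7: pour(A -> B) -> (A=0 B=10 C=12)

Answer: 0 10 12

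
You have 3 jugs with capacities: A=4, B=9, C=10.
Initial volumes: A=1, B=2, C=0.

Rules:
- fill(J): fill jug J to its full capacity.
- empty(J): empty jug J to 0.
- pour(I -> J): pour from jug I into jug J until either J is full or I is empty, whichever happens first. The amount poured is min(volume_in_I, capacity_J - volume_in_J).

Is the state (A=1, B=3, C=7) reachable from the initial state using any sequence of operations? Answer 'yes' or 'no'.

BFS explored all 334 reachable states.
Reachable set includes: (0,0,0), (0,0,1), (0,0,2), (0,0,3), (0,0,4), (0,0,5), (0,0,6), (0,0,7), (0,0,8), (0,0,9), (0,0,10), (0,1,0) ...
Target (A=1, B=3, C=7) not in reachable set → no.

Answer: no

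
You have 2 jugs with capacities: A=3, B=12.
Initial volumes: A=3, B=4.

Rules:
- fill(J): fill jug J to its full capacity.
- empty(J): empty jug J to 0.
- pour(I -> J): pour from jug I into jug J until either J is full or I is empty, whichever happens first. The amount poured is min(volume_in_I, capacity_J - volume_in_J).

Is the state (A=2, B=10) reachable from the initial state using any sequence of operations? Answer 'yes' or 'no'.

Answer: no

Derivation:
BFS explored all 20 reachable states.
Reachable set includes: (0,0), (0,1), (0,3), (0,4), (0,6), (0,7), (0,9), (0,10), (0,12), (1,0), (1,12), (3,0) ...
Target (A=2, B=10) not in reachable set → no.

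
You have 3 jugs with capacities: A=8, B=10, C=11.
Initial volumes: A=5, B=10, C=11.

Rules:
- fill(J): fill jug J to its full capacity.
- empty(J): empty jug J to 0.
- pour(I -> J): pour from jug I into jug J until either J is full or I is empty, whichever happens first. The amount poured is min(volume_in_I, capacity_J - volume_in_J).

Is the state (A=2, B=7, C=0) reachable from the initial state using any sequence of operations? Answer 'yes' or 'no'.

BFS from (A=5, B=10, C=11):
  1. empty(A) -> (A=0 B=10 C=11)
  2. empty(C) -> (A=0 B=10 C=0)
  3. pour(B -> A) -> (A=8 B=2 C=0)
  4. pour(A -> C) -> (A=0 B=2 C=8)
  5. pour(B -> A) -> (A=2 B=0 C=8)
  6. fill(B) -> (A=2 B=10 C=8)
  7. pour(B -> C) -> (A=2 B=7 C=11)
  8. empty(C) -> (A=2 B=7 C=0)
Target reached → yes.

Answer: yes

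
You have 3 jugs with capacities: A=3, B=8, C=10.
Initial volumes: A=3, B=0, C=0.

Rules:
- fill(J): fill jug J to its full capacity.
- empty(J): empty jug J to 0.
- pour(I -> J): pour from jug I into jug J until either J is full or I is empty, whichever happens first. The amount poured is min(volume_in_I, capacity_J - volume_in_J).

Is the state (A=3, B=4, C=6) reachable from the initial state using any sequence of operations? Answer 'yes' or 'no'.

Answer: yes

Derivation:
BFS from (A=3, B=0, C=0):
  1. empty(A) -> (A=0 B=0 C=0)
  2. fill(C) -> (A=0 B=0 C=10)
  3. pour(C -> A) -> (A=3 B=0 C=7)
  4. pour(C -> B) -> (A=3 B=7 C=0)
  5. pour(A -> C) -> (A=0 B=7 C=3)
  6. fill(A) -> (A=3 B=7 C=3)
  7. pour(A -> C) -> (A=0 B=7 C=6)
  8. pour(B -> A) -> (A=3 B=4 C=6)
Target reached → yes.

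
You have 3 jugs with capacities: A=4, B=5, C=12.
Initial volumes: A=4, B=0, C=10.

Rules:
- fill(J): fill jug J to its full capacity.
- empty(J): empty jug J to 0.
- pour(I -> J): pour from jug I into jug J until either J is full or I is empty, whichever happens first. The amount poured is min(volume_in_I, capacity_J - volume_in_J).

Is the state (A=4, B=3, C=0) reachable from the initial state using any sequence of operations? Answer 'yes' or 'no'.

BFS from (A=4, B=0, C=10):
  1. fill(B) -> (A=4 B=5 C=10)
  2. pour(B -> C) -> (A=4 B=3 C=12)
  3. empty(C) -> (A=4 B=3 C=0)
Target reached → yes.

Answer: yes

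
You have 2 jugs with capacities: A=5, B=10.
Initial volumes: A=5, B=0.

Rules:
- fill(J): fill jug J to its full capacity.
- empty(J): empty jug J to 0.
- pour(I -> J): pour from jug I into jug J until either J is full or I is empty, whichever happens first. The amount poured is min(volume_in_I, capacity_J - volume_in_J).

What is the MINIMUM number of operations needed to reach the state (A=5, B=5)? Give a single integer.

BFS from (A=5, B=0). One shortest path:
  1. pour(A -> B) -> (A=0 B=5)
  2. fill(A) -> (A=5 B=5)
Reached target in 2 moves.

Answer: 2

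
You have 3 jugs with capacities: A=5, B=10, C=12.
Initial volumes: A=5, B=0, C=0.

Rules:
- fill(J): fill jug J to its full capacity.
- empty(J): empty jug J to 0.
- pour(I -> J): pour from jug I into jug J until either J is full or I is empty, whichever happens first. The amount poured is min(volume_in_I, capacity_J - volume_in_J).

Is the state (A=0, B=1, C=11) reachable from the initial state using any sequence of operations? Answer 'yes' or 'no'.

Answer: yes

Derivation:
BFS from (A=5, B=0, C=0):
  1. fill(B) -> (A=5 B=10 C=0)
  2. pour(B -> C) -> (A=5 B=0 C=10)
  3. pour(A -> C) -> (A=3 B=0 C=12)
  4. pour(C -> B) -> (A=3 B=10 C=2)
  5. empty(B) -> (A=3 B=0 C=2)
  6. pour(C -> B) -> (A=3 B=2 C=0)
  7. fill(C) -> (A=3 B=2 C=12)
  8. pour(C -> B) -> (A=3 B=10 C=4)
  9. empty(B) -> (A=3 B=0 C=4)
  10. pour(A -> B) -> (A=0 B=3 C=4)
  11. pour(C -> A) -> (A=4 B=3 C=0)
  12. pour(B -> C) -> (A=4 B=0 C=3)
  13. fill(B) -> (A=4 B=10 C=3)
  14. pour(B -> C) -> (A=4 B=1 C=12)
  15. pour(C -> A) -> (A=5 B=1 C=11)
  16. empty(A) -> (A=0 B=1 C=11)
Target reached → yes.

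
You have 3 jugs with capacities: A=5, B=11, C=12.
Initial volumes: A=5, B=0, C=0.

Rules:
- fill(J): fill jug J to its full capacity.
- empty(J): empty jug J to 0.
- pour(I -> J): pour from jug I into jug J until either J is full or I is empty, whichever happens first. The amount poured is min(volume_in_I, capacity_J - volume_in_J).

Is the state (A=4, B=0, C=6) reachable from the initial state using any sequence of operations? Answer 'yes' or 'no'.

BFS from (A=5, B=0, C=0):
  1. fill(B) -> (A=5 B=11 C=0)
  2. pour(B -> C) -> (A=5 B=0 C=11)
  3. pour(A -> B) -> (A=0 B=5 C=11)
  4. fill(A) -> (A=5 B=5 C=11)
  5. pour(A -> C) -> (A=4 B=5 C=12)
  6. pour(C -> B) -> (A=4 B=11 C=6)
  7. empty(B) -> (A=4 B=0 C=6)
Target reached → yes.

Answer: yes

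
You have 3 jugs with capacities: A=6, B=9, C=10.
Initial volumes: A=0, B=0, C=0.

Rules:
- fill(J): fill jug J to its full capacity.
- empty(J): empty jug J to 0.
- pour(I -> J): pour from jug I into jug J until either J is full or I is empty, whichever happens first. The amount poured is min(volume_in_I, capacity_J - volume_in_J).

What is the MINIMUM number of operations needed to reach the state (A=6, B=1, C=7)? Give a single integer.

BFS from (A=0, B=0, C=0). One shortest path:
  1. fill(C) -> (A=0 B=0 C=10)
  2. pour(C -> B) -> (A=0 B=9 C=1)
  3. pour(B -> A) -> (A=6 B=3 C=1)
  4. empty(A) -> (A=0 B=3 C=1)
  5. pour(B -> A) -> (A=3 B=0 C=1)
  6. pour(C -> B) -> (A=3 B=1 C=0)
  7. fill(C) -> (A=3 B=1 C=10)
  8. pour(C -> A) -> (A=6 B=1 C=7)
Reached target in 8 moves.

Answer: 8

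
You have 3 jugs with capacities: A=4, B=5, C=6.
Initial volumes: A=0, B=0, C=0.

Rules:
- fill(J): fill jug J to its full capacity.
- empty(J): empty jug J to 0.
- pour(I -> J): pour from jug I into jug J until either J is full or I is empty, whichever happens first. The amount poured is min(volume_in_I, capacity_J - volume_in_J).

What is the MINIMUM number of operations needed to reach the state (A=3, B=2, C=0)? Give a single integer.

Answer: 7

Derivation:
BFS from (A=0, B=0, C=0). One shortest path:
  1. fill(A) -> (A=4 B=0 C=0)
  2. fill(C) -> (A=4 B=0 C=6)
  3. pour(A -> B) -> (A=0 B=4 C=6)
  4. pour(C -> A) -> (A=4 B=4 C=2)
  5. pour(A -> B) -> (A=3 B=5 C=2)
  6. empty(B) -> (A=3 B=0 C=2)
  7. pour(C -> B) -> (A=3 B=2 C=0)
Reached target in 7 moves.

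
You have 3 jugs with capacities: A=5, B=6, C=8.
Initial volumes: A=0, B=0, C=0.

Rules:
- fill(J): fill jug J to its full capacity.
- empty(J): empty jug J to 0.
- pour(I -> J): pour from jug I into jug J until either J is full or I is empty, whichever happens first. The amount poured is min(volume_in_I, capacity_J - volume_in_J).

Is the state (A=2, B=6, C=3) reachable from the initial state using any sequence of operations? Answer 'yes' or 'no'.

BFS from (A=0, B=0, C=0):
  1. fill(A) -> (A=5 B=0 C=0)
  2. fill(B) -> (A=5 B=6 C=0)
  3. pour(A -> C) -> (A=0 B=6 C=5)
  4. pour(B -> A) -> (A=5 B=1 C=5)
  5. pour(A -> C) -> (A=2 B=1 C=8)
  6. pour(C -> B) -> (A=2 B=6 C=3)
Target reached → yes.

Answer: yes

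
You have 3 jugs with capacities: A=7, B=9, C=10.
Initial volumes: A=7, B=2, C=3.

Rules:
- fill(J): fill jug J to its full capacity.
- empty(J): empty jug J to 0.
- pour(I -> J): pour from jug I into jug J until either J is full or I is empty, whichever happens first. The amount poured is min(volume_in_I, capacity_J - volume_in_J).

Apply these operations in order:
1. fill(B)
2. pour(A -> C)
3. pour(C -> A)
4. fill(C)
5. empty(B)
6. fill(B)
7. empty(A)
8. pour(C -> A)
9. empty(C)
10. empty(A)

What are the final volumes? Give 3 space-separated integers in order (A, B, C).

Step 1: fill(B) -> (A=7 B=9 C=3)
Step 2: pour(A -> C) -> (A=0 B=9 C=10)
Step 3: pour(C -> A) -> (A=7 B=9 C=3)
Step 4: fill(C) -> (A=7 B=9 C=10)
Step 5: empty(B) -> (A=7 B=0 C=10)
Step 6: fill(B) -> (A=7 B=9 C=10)
Step 7: empty(A) -> (A=0 B=9 C=10)
Step 8: pour(C -> A) -> (A=7 B=9 C=3)
Step 9: empty(C) -> (A=7 B=9 C=0)
Step 10: empty(A) -> (A=0 B=9 C=0)

Answer: 0 9 0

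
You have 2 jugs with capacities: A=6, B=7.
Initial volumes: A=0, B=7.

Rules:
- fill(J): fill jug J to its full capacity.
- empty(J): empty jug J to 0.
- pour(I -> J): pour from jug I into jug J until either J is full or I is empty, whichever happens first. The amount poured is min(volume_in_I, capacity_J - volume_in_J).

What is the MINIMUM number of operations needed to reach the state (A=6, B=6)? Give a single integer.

BFS from (A=0, B=7). One shortest path:
  1. fill(A) -> (A=6 B=7)
  2. empty(B) -> (A=6 B=0)
  3. pour(A -> B) -> (A=0 B=6)
  4. fill(A) -> (A=6 B=6)
Reached target in 4 moves.

Answer: 4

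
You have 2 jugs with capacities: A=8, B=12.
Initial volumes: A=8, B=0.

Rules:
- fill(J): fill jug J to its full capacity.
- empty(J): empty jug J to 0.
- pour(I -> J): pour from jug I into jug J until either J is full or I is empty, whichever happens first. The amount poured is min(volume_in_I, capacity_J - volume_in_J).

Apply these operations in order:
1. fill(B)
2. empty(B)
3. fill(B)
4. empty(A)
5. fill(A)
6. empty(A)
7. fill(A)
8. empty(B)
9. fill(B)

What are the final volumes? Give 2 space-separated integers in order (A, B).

Step 1: fill(B) -> (A=8 B=12)
Step 2: empty(B) -> (A=8 B=0)
Step 3: fill(B) -> (A=8 B=12)
Step 4: empty(A) -> (A=0 B=12)
Step 5: fill(A) -> (A=8 B=12)
Step 6: empty(A) -> (A=0 B=12)
Step 7: fill(A) -> (A=8 B=12)
Step 8: empty(B) -> (A=8 B=0)
Step 9: fill(B) -> (A=8 B=12)

Answer: 8 12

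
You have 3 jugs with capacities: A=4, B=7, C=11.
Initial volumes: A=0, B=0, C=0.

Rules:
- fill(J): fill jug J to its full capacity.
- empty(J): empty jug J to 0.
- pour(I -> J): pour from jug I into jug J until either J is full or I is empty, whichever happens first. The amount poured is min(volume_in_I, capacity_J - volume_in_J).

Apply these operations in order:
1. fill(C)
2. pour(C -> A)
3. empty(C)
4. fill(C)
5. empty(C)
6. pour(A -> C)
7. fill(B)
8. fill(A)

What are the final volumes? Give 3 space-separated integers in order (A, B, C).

Answer: 4 7 4

Derivation:
Step 1: fill(C) -> (A=0 B=0 C=11)
Step 2: pour(C -> A) -> (A=4 B=0 C=7)
Step 3: empty(C) -> (A=4 B=0 C=0)
Step 4: fill(C) -> (A=4 B=0 C=11)
Step 5: empty(C) -> (A=4 B=0 C=0)
Step 6: pour(A -> C) -> (A=0 B=0 C=4)
Step 7: fill(B) -> (A=0 B=7 C=4)
Step 8: fill(A) -> (A=4 B=7 C=4)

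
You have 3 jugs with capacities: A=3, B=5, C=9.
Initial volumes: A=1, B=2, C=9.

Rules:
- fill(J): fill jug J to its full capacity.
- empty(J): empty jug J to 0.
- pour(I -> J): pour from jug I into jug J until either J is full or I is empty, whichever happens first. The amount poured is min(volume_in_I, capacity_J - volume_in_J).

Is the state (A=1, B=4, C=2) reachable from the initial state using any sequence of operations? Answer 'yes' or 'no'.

BFS explored all 176 reachable states.
Reachable set includes: (0,0,0), (0,0,1), (0,0,2), (0,0,3), (0,0,4), (0,0,5), (0,0,6), (0,0,7), (0,0,8), (0,0,9), (0,1,0), (0,1,1) ...
Target (A=1, B=4, C=2) not in reachable set → no.

Answer: no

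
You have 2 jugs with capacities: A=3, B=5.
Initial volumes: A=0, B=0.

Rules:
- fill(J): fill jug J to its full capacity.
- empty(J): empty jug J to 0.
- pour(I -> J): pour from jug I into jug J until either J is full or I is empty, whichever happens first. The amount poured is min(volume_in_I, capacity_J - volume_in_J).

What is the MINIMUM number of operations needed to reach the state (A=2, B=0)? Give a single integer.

Answer: 4

Derivation:
BFS from (A=0, B=0). One shortest path:
  1. fill(B) -> (A=0 B=5)
  2. pour(B -> A) -> (A=3 B=2)
  3. empty(A) -> (A=0 B=2)
  4. pour(B -> A) -> (A=2 B=0)
Reached target in 4 moves.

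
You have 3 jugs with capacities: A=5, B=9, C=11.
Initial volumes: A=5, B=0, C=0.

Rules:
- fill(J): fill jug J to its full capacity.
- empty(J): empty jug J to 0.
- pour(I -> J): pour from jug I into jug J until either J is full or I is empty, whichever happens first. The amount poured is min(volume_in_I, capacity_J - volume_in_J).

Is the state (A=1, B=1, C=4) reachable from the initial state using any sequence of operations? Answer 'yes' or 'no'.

BFS explored all 400 reachable states.
Reachable set includes: (0,0,0), (0,0,1), (0,0,2), (0,0,3), (0,0,4), (0,0,5), (0,0,6), (0,0,7), (0,0,8), (0,0,9), (0,0,10), (0,0,11) ...
Target (A=1, B=1, C=4) not in reachable set → no.

Answer: no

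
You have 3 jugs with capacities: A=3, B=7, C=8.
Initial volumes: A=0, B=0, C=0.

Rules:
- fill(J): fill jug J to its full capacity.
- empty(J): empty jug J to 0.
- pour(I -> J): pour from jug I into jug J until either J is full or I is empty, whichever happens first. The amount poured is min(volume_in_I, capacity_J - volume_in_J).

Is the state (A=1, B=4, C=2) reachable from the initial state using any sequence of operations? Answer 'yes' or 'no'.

BFS explored all 204 reachable states.
Reachable set includes: (0,0,0), (0,0,1), (0,0,2), (0,0,3), (0,0,4), (0,0,5), (0,0,6), (0,0,7), (0,0,8), (0,1,0), (0,1,1), (0,1,2) ...
Target (A=1, B=4, C=2) not in reachable set → no.

Answer: no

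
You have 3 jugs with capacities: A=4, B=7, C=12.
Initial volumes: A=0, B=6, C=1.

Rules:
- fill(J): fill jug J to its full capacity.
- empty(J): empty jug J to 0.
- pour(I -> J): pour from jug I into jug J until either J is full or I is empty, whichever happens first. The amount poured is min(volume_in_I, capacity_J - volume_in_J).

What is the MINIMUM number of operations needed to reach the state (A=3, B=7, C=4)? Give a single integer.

Answer: 5

Derivation:
BFS from (A=0, B=6, C=1). One shortest path:
  1. fill(A) -> (A=4 B=6 C=1)
  2. empty(C) -> (A=4 B=6 C=0)
  3. pour(A -> C) -> (A=0 B=6 C=4)
  4. fill(A) -> (A=4 B=6 C=4)
  5. pour(A -> B) -> (A=3 B=7 C=4)
Reached target in 5 moves.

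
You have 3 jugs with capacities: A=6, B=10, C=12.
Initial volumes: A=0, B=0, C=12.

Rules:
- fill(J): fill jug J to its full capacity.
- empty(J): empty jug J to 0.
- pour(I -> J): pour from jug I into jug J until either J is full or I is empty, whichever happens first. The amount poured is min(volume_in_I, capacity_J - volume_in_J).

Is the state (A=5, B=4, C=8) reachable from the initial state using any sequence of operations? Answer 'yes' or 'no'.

Answer: no

Derivation:
BFS explored all 128 reachable states.
Reachable set includes: (0,0,0), (0,0,2), (0,0,4), (0,0,6), (0,0,8), (0,0,10), (0,0,12), (0,2,0), (0,2,2), (0,2,4), (0,2,6), (0,2,8) ...
Target (A=5, B=4, C=8) not in reachable set → no.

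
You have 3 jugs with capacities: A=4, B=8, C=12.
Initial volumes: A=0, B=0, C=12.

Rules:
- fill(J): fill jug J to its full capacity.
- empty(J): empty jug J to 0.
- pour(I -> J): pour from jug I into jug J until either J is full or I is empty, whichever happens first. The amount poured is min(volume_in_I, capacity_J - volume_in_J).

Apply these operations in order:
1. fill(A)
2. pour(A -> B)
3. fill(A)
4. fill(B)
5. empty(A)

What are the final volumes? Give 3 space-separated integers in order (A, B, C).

Step 1: fill(A) -> (A=4 B=0 C=12)
Step 2: pour(A -> B) -> (A=0 B=4 C=12)
Step 3: fill(A) -> (A=4 B=4 C=12)
Step 4: fill(B) -> (A=4 B=8 C=12)
Step 5: empty(A) -> (A=0 B=8 C=12)

Answer: 0 8 12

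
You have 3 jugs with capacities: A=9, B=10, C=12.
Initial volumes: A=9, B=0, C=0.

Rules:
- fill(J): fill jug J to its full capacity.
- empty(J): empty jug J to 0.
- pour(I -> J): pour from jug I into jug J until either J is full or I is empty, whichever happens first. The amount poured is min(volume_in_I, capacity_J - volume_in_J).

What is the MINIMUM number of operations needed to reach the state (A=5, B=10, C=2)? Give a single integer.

BFS from (A=9, B=0, C=0). One shortest path:
  1. fill(B) -> (A=9 B=10 C=0)
  2. pour(B -> C) -> (A=9 B=0 C=10)
  3. fill(B) -> (A=9 B=10 C=10)
  4. pour(A -> C) -> (A=7 B=10 C=12)
  5. empty(C) -> (A=7 B=10 C=0)
  6. pour(B -> C) -> (A=7 B=0 C=10)
  7. pour(A -> C) -> (A=5 B=0 C=12)
  8. pour(C -> B) -> (A=5 B=10 C=2)
Reached target in 8 moves.

Answer: 8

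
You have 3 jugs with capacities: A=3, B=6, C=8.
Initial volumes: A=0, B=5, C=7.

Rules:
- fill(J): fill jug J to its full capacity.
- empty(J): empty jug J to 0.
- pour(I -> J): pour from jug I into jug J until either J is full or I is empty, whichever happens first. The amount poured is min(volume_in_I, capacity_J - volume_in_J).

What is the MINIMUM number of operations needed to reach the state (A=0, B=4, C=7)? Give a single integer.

BFS from (A=0, B=5, C=7). One shortest path:
  1. pour(C -> A) -> (A=3 B=5 C=4)
  2. pour(A -> B) -> (A=2 B=6 C=4)
  3. empty(B) -> (A=2 B=0 C=4)
  4. pour(C -> B) -> (A=2 B=4 C=0)
  5. fill(C) -> (A=2 B=4 C=8)
  6. pour(C -> A) -> (A=3 B=4 C=7)
  7. empty(A) -> (A=0 B=4 C=7)
Reached target in 7 moves.

Answer: 7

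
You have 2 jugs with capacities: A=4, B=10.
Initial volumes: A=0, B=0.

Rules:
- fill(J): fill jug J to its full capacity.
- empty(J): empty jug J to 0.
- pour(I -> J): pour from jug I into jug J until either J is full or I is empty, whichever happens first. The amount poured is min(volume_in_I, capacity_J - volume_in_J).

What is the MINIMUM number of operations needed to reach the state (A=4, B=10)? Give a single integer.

Answer: 2

Derivation:
BFS from (A=0, B=0). One shortest path:
  1. fill(A) -> (A=4 B=0)
  2. fill(B) -> (A=4 B=10)
Reached target in 2 moves.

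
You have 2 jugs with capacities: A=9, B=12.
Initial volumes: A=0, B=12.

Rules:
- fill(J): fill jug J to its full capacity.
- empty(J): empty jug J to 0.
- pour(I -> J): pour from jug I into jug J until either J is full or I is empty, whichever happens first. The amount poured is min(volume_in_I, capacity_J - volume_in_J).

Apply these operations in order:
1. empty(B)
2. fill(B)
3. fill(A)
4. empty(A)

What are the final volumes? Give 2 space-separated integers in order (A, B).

Answer: 0 12

Derivation:
Step 1: empty(B) -> (A=0 B=0)
Step 2: fill(B) -> (A=0 B=12)
Step 3: fill(A) -> (A=9 B=12)
Step 4: empty(A) -> (A=0 B=12)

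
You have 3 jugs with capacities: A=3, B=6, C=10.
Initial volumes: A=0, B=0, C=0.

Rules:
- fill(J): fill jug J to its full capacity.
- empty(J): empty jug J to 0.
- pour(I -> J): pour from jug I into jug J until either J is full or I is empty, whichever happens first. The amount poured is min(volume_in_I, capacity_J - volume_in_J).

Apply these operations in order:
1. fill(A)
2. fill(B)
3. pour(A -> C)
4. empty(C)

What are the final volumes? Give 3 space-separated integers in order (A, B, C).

Step 1: fill(A) -> (A=3 B=0 C=0)
Step 2: fill(B) -> (A=3 B=6 C=0)
Step 3: pour(A -> C) -> (A=0 B=6 C=3)
Step 4: empty(C) -> (A=0 B=6 C=0)

Answer: 0 6 0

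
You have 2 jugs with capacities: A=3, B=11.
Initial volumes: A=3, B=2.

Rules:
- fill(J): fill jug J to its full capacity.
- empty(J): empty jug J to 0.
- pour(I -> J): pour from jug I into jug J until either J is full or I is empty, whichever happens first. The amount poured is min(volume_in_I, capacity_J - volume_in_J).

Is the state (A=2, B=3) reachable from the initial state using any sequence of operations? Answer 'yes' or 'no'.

BFS explored all 28 reachable states.
Reachable set includes: (0,0), (0,1), (0,2), (0,3), (0,4), (0,5), (0,6), (0,7), (0,8), (0,9), (0,10), (0,11) ...
Target (A=2, B=3) not in reachable set → no.

Answer: no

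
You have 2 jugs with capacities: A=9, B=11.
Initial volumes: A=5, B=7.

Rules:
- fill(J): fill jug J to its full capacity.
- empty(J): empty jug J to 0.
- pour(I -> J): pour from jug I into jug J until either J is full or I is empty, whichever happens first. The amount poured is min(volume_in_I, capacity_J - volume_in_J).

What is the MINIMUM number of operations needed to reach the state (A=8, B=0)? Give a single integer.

BFS from (A=5, B=7). One shortest path:
  1. pour(A -> B) -> (A=1 B=11)
  2. empty(B) -> (A=1 B=0)
  3. pour(A -> B) -> (A=0 B=1)
  4. fill(A) -> (A=9 B=1)
  5. pour(A -> B) -> (A=0 B=10)
  6. fill(A) -> (A=9 B=10)
  7. pour(A -> B) -> (A=8 B=11)
  8. empty(B) -> (A=8 B=0)
Reached target in 8 moves.

Answer: 8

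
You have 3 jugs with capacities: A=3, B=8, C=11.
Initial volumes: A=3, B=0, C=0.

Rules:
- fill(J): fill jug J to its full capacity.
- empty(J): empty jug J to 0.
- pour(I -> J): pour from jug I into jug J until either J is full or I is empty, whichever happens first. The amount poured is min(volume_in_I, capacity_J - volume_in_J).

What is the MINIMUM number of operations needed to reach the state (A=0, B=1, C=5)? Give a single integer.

Answer: 8

Derivation:
BFS from (A=3, B=0, C=0). One shortest path:
  1. fill(C) -> (A=3 B=0 C=11)
  2. pour(A -> B) -> (A=0 B=3 C=11)
  3. pour(C -> A) -> (A=3 B=3 C=8)
  4. pour(A -> B) -> (A=0 B=6 C=8)
  5. pour(C -> A) -> (A=3 B=6 C=5)
  6. pour(A -> B) -> (A=1 B=8 C=5)
  7. empty(B) -> (A=1 B=0 C=5)
  8. pour(A -> B) -> (A=0 B=1 C=5)
Reached target in 8 moves.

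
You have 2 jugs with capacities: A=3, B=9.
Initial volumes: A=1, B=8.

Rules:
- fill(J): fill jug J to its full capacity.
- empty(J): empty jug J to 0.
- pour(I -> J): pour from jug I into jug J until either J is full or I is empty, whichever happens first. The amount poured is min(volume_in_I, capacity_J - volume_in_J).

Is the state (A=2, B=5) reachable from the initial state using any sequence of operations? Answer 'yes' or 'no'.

BFS explored all 25 reachable states.
Reachable set includes: (0,0), (0,1), (0,2), (0,3), (0,4), (0,5), (0,6), (0,7), (0,8), (0,9), (1,0), (1,8) ...
Target (A=2, B=5) not in reachable set → no.

Answer: no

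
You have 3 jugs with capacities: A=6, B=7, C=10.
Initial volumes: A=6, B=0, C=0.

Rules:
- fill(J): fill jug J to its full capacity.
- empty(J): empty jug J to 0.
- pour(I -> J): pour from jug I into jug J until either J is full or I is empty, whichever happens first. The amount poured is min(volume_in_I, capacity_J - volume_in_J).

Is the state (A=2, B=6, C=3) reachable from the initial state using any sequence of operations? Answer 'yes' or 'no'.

Answer: no

Derivation:
BFS explored all 346 reachable states.
Reachable set includes: (0,0,0), (0,0,1), (0,0,2), (0,0,3), (0,0,4), (0,0,5), (0,0,6), (0,0,7), (0,0,8), (0,0,9), (0,0,10), (0,1,0) ...
Target (A=2, B=6, C=3) not in reachable set → no.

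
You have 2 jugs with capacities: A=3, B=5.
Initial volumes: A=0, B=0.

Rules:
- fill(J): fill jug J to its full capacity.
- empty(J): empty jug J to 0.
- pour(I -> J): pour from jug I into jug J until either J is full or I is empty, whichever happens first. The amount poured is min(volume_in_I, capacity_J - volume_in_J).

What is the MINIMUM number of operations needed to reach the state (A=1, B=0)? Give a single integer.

BFS from (A=0, B=0). One shortest path:
  1. fill(A) -> (A=3 B=0)
  2. pour(A -> B) -> (A=0 B=3)
  3. fill(A) -> (A=3 B=3)
  4. pour(A -> B) -> (A=1 B=5)
  5. empty(B) -> (A=1 B=0)
Reached target in 5 moves.

Answer: 5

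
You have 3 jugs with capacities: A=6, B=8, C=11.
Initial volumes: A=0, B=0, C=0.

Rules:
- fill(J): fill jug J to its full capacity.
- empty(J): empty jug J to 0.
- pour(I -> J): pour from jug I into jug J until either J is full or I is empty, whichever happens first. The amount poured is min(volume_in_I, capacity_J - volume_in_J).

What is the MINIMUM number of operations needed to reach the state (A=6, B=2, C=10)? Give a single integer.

Answer: 8

Derivation:
BFS from (A=0, B=0, C=0). One shortest path:
  1. fill(A) -> (A=6 B=0 C=0)
  2. pour(A -> B) -> (A=0 B=6 C=0)
  3. fill(A) -> (A=6 B=6 C=0)
  4. pour(A -> B) -> (A=4 B=8 C=0)
  5. pour(A -> C) -> (A=0 B=8 C=4)
  6. fill(A) -> (A=6 B=8 C=4)
  7. pour(A -> C) -> (A=0 B=8 C=10)
  8. pour(B -> A) -> (A=6 B=2 C=10)
Reached target in 8 moves.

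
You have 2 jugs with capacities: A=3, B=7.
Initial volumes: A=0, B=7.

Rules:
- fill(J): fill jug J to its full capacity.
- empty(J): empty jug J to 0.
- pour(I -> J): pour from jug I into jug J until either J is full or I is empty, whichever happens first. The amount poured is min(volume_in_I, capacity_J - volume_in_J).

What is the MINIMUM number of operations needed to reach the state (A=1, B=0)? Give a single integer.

Answer: 5

Derivation:
BFS from (A=0, B=7). One shortest path:
  1. pour(B -> A) -> (A=3 B=4)
  2. empty(A) -> (A=0 B=4)
  3. pour(B -> A) -> (A=3 B=1)
  4. empty(A) -> (A=0 B=1)
  5. pour(B -> A) -> (A=1 B=0)
Reached target in 5 moves.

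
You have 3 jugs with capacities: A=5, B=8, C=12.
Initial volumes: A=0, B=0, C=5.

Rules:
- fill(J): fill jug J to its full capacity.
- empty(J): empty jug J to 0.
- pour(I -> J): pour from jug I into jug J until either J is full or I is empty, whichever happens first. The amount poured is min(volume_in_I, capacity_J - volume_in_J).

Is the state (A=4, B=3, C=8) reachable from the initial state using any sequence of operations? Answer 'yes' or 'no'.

BFS explored all 394 reachable states.
Reachable set includes: (0,0,0), (0,0,1), (0,0,2), (0,0,3), (0,0,4), (0,0,5), (0,0,6), (0,0,7), (0,0,8), (0,0,9), (0,0,10), (0,0,11) ...
Target (A=4, B=3, C=8) not in reachable set → no.

Answer: no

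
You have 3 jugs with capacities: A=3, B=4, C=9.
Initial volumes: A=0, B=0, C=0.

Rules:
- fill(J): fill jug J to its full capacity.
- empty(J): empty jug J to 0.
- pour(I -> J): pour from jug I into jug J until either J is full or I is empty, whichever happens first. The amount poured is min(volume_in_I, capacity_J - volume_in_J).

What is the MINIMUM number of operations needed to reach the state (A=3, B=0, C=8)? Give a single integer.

Answer: 5

Derivation:
BFS from (A=0, B=0, C=0). One shortest path:
  1. fill(A) -> (A=3 B=0 C=0)
  2. fill(B) -> (A=3 B=4 C=0)
  3. pour(B -> C) -> (A=3 B=0 C=4)
  4. fill(B) -> (A=3 B=4 C=4)
  5. pour(B -> C) -> (A=3 B=0 C=8)
Reached target in 5 moves.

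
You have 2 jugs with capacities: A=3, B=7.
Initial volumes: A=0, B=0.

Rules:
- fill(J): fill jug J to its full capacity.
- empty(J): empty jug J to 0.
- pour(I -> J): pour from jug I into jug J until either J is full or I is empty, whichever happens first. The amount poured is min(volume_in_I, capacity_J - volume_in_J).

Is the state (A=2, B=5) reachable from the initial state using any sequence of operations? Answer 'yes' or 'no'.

BFS explored all 20 reachable states.
Reachable set includes: (0,0), (0,1), (0,2), (0,3), (0,4), (0,5), (0,6), (0,7), (1,0), (1,7), (2,0), (2,7) ...
Target (A=2, B=5) not in reachable set → no.

Answer: no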